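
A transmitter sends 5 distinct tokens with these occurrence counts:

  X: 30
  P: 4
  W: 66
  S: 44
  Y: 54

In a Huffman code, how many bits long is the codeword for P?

Build the tree from the bottom:
merge P(4) and X(30): 34
merge 34 and S(44): 78
merge Y(54) and W(66): 120
merge 78 and 120: 198
P's leaf is at depth 3, giving a 3-bit codeword.

3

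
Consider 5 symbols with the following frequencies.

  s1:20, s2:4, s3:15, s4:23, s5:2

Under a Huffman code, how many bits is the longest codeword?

4

Merge the two lowest-weight nodes at each step:
merge s5(2) and s2(4): 6
merge 6 and s3(15): 21
merge s1(20) and 21: 41
merge s4(23) and 41: 64
The first pair merged (s5, s2) ends up deepest, at depth 4.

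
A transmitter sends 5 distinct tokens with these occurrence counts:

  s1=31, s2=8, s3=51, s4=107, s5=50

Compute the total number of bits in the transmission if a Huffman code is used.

515

Build the Huffman tree bottom-up:
combine s2(8), s1(31) → 39
combine 39, s5(50) → 89
combine s3(51), 89 → 140
combine s4(107), 140 → 247
Each symbol's bit-cost is frequency × depth; summing gives 515 bits (equivalently 39 + 89 + 140 + 247).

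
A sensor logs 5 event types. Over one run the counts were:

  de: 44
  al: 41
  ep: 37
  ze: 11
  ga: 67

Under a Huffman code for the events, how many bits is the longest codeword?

3

Merge the two lowest-weight nodes at each step:
combine ze(11), ep(37) → 48
combine al(41), de(44) → 85
combine 48, ga(67) → 115
combine 85, 115 → 200
The rarest symbols sit at the bottom; the longest codeword is 3 bits.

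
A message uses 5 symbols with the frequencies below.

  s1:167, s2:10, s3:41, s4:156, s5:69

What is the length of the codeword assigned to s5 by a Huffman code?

3

Build the tree from the bottom:
s2(10) + s3(41) → 51
51 + s5(69) → 120
120 + s4(156) → 276
s1(167) + 276 → 443
s5's leaf is at depth 3, giving a 3-bit codeword.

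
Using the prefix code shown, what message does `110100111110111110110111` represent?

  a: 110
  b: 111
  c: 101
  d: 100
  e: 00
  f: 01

Read left to right; each codeword is recognised as soon as it completes (prefix code):
  110→a | 100→d | 111→b | 110→a | 111→b | 110→a | 110→a | 111→b
Decoded message: adbabaab

adbabaab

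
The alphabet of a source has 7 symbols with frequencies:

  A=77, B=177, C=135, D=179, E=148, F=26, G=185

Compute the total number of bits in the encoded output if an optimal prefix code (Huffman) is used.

Build the Huffman tree bottom-up:
F(26) + A(77) → 103
103 + C(135) → 238
E(148) + B(177) → 325
D(179) + G(185) → 364
238 + 325 → 563
364 + 563 → 927
The encoded length is the sum of every internal node's weight: 103 + 238 + 325 + 364 + 563 + 927 = 2520 bits.

2520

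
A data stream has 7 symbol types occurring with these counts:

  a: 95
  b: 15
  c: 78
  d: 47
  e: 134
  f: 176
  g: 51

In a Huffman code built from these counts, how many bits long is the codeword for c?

Repeatedly merge the two smallest:
merge b(15) and d(47): 62
merge g(51) and 62: 113
merge c(78) and a(95): 173
merge 113 and e(134): 247
merge 173 and f(176): 349
merge 247 and 349: 596
The subtree containing c is merged 3 times, so code length = 3.

3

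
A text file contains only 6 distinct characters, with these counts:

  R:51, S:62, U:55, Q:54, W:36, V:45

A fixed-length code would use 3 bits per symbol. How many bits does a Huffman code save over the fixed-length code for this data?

117

Fixed-length: 3 bits × 303 symbols = 909 bits.
Huffman merges:
combine W(36), V(45) → 81
combine R(51), Q(54) → 105
combine U(55), S(62) → 117
combine 81, 105 → 186
combine 117, 186 → 303
Huffman total = 81 + 105 + 117 + 186 + 303 = 792 bits.
Saving = 909 − 792 = 117 bits.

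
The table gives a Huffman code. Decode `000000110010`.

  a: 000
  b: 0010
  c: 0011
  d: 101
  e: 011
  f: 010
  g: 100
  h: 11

Read left to right; each codeword is recognised as soon as it completes (prefix code):
  000→a | 000→a | 11→h | 0010→b
Decoded message: aahb

aahb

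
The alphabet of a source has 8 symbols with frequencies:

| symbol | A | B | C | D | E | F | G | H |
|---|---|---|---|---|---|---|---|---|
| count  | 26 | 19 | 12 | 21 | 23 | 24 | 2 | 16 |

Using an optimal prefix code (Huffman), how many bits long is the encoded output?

Build the Huffman tree bottom-up:
G(2) + C(12) → 14
14 + H(16) → 30
B(19) + D(21) → 40
E(23) + F(24) → 47
A(26) + 30 → 56
40 + 47 → 87
56 + 87 → 143
Each symbol's bit-cost is frequency × depth; summing gives 417 bits (equivalently 14 + 30 + 40 + 47 + 56 + 87 + 143).

417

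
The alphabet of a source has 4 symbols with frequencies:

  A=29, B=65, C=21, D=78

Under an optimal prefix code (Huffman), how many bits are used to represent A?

3

Repeatedly merge the two smallest:
merge C(21) and A(29): 50
merge 50 and B(65): 115
merge D(78) and 115: 193
The subtree containing A is merged 3 times, so code length = 3.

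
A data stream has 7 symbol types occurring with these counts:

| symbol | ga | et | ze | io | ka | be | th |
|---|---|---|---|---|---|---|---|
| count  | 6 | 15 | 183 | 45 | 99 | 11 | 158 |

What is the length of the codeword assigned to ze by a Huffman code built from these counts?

1

Repeatedly merge the two smallest:
combine ga(6), be(11) → 17
combine et(15), 17 → 32
combine 32, io(45) → 77
combine 77, ka(99) → 176
combine th(158), 176 → 334
combine ze(183), 334 → 517
ze is merged only at the final step, so code length = 1.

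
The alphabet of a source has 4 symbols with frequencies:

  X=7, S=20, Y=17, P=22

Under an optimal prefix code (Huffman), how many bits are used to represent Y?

2

Repeatedly merge the two smallest:
X(7) + Y(17) → 24
S(20) + P(22) → 42
24 + 42 → 66
The subtree containing Y is merged 2 times, so code length = 2.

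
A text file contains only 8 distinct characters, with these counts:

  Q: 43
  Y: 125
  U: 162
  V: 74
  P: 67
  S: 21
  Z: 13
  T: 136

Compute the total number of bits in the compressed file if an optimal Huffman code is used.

Greedily combine the two least-frequent nodes:
combine Z(13), S(21) → 34
combine 34, Q(43) → 77
combine P(67), V(74) → 141
combine 77, Y(125) → 202
combine T(136), 141 → 277
combine U(162), 202 → 364
combine 277, 364 → 641
The encoded length is the sum of every internal node's weight: 34 + 77 + 141 + 202 + 277 + 364 + 641 = 1736 bits.

1736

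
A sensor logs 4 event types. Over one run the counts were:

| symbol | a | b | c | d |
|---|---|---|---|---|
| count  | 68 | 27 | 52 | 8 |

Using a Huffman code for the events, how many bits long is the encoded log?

Merge the two smallest weights repeatedly:
d(8) + b(27) → 35
35 + c(52) → 87
a(68) + 87 → 155
Each symbol's bit-cost is frequency × depth; summing gives 277 bits (equivalently 35 + 87 + 155).

277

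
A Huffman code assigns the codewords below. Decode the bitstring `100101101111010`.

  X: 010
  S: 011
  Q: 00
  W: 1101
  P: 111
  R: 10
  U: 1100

RXWPX

Read left to right; each codeword is recognised as soon as it completes (prefix code):
  10→R | 010→X | 1101→W | 111→P | 010→X
Decoded message: RXWPX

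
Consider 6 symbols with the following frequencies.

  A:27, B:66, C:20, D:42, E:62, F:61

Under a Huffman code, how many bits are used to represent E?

Build the tree from the bottom:
merge C(20) and A(27): 47
merge D(42) and 47: 89
merge F(61) and E(62): 123
merge B(66) and 89: 155
merge 123 and 155: 278
E's leaf is at depth 2, giving a 2-bit codeword.

2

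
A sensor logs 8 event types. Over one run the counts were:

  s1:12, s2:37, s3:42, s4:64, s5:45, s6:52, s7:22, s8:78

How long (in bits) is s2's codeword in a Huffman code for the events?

3

Build the tree from the bottom:
merge s1(12) and s7(22): 34
merge 34 and s2(37): 71
merge s3(42) and s5(45): 87
merge s6(52) and s4(64): 116
merge 71 and s8(78): 149
merge 87 and 116: 203
merge 149 and 203: 352
s2 sits 3 levels below the root, so its codeword is 3 bits.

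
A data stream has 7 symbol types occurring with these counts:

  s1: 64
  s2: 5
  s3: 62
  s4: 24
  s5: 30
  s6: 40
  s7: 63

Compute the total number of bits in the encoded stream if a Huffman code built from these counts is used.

763

Greedily combine the two least-frequent nodes:
s2(5) + s4(24) → 29
29 + s5(30) → 59
s6(40) + 59 → 99
s3(62) + s7(63) → 125
s1(64) + 99 → 163
125 + 163 → 288
The encoded length is the sum of every internal node's weight: 29 + 59 + 99 + 125 + 163 + 288 = 763 bits.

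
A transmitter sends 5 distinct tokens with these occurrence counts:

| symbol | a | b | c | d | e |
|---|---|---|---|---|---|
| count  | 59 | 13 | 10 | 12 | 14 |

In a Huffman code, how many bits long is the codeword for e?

Repeatedly merge the two smallest:
c(10) + d(12) → 22
b(13) + e(14) → 27
22 + 27 → 49
49 + a(59) → 108
e's leaf is at depth 3, giving a 3-bit codeword.

3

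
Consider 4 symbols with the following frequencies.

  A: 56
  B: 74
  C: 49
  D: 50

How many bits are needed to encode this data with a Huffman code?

458

Merge the two smallest weights repeatedly:
combine C(49), D(50) → 99
combine A(56), B(74) → 130
combine 99, 130 → 229
The encoded length is the sum of every internal node's weight: 99 + 130 + 229 = 458 bits.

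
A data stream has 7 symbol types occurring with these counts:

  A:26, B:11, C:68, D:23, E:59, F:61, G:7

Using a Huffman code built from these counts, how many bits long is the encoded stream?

636

Build the Huffman tree bottom-up:
G(7) + B(11) → 18
18 + D(23) → 41
A(26) + 41 → 67
E(59) + F(61) → 120
67 + C(68) → 135
120 + 135 → 255
The encoded length is the sum of every internal node's weight: 18 + 41 + 67 + 120 + 135 + 255 = 636 bits.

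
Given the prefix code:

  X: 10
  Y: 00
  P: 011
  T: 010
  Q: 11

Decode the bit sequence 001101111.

YQPQ

Read left to right; each codeword is recognised as soon as it completes (prefix code):
  00→Y | 11→Q | 011→P | 11→Q
Decoded message: YQPQ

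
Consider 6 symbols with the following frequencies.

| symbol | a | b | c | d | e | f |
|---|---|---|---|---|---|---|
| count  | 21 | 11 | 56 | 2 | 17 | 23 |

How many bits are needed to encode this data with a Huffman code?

291

Merge the two smallest weights repeatedly:
combine d(2), b(11) → 13
combine 13, e(17) → 30
combine a(21), f(23) → 44
combine 30, 44 → 74
combine c(56), 74 → 130
Total encoded bits = sum of merged weights = 13 + 30 + 44 + 74 + 130 = 291.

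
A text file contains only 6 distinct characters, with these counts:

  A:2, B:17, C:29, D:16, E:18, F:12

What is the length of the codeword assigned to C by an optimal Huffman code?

Build the tree from the bottom:
combine A(2), F(12) → 14
combine 14, D(16) → 30
combine B(17), E(18) → 35
combine C(29), 30 → 59
combine 35, 59 → 94
C sits 2 levels below the root, so its codeword is 2 bits.

2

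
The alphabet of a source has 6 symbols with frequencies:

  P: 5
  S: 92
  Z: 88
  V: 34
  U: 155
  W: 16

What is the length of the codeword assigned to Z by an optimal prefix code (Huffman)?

3

Build the tree from the bottom:
merge P(5) and W(16): 21
merge 21 and V(34): 55
merge 55 and Z(88): 143
merge S(92) and 143: 235
merge U(155) and 235: 390
Z sits 3 levels below the root, so its codeword is 3 bits.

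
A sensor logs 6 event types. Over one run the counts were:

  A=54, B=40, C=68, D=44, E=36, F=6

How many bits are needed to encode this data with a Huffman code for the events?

Greedily combine the two least-frequent nodes:
F(6) + E(36) → 42
B(40) + 42 → 82
D(44) + A(54) → 98
C(68) + 82 → 150
98 + 150 → 248
Each symbol's bit-cost is frequency × depth; summing gives 620 bits (equivalently 42 + 82 + 98 + 150 + 248).

620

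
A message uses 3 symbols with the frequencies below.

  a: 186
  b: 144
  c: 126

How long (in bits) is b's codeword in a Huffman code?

2

Build the tree from the bottom:
combine c(126), b(144) → 270
combine a(186), 270 → 456
b's leaf is at depth 2, giving a 2-bit codeword.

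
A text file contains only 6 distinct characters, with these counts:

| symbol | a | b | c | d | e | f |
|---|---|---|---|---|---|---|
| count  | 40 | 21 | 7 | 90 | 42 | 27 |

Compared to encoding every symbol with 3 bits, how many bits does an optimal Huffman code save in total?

152

Fixed-length: 3 bits × 227 symbols = 681 bits.
Huffman merges:
combine c(7), b(21) → 28
combine f(27), 28 → 55
combine a(40), e(42) → 82
combine 55, 82 → 137
combine d(90), 137 → 227
Huffman total = 28 + 55 + 82 + 137 + 227 = 529 bits.
Saving = 681 − 529 = 152 bits.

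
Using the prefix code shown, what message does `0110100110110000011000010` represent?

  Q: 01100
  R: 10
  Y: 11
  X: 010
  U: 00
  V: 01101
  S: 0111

Read left to right; each codeword is recognised as soon as it completes (prefix code):
  01101→V | 00→U | 11→Y | 01100→Q | 00→U | 01100→Q | 00→U | 10→R
Decoded message: VUYQUQUR

VUYQUQUR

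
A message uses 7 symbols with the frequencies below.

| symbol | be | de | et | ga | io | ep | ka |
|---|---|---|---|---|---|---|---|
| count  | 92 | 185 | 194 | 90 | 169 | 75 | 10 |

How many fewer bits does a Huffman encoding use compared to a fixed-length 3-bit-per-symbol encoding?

Fixed-length: 3 bits × 815 symbols = 2445 bits.
Huffman merges:
combine ka(10), ep(75) → 85
combine 85, ga(90) → 175
combine be(92), io(169) → 261
combine 175, de(185) → 360
combine et(194), 261 → 455
combine 360, 455 → 815
Huffman total = 85 + 175 + 261 + 360 + 455 + 815 = 2151 bits.
Saving = 2445 − 2151 = 294 bits.

294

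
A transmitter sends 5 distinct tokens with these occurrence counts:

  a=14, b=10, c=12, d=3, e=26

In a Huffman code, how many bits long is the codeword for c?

Build the tree from the bottom:
d(3) + b(10) → 13
c(12) + 13 → 25
a(14) + 25 → 39
e(26) + 39 → 65
c's leaf is at depth 3, giving a 3-bit codeword.

3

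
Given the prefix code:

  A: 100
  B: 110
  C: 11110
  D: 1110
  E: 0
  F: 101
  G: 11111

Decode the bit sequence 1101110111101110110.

BDCDB

Read left to right; each codeword is recognised as soon as it completes (prefix code):
  110→B | 1110→D | 11110→C | 1110→D | 110→B
Decoded message: BDCDB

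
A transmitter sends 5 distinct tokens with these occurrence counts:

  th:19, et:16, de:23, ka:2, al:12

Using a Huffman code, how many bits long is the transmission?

158

Build the Huffman tree bottom-up:
combine ka(2), al(12) → 14
combine 14, et(16) → 30
combine th(19), de(23) → 42
combine 30, 42 → 72
The encoded length is the sum of every internal node's weight: 14 + 30 + 42 + 72 = 158 bits.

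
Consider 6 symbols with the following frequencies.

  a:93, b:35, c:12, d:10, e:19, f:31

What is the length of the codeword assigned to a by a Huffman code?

Huffman merges, smallest pair first:
combine d(10), c(12) → 22
combine e(19), 22 → 41
combine f(31), b(35) → 66
combine 41, 66 → 107
combine a(93), 107 → 200
a is merged only at the final step, so code length = 1.

1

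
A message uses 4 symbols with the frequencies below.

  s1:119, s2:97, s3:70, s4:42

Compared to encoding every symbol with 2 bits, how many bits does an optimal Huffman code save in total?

Fixed-length: 2 bits × 328 symbols = 656 bits.
Huffman merges:
merge s4(42) and s3(70): 112
merge s2(97) and 112: 209
merge s1(119) and 209: 328
Huffman total = 112 + 209 + 328 = 649 bits.
Saving = 656 − 649 = 7 bits.

7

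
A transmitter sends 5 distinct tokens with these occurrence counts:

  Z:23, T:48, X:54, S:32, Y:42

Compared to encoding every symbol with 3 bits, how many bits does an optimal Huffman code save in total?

Fixed-length: 3 bits × 199 symbols = 597 bits.
Huffman merges:
merge Z(23) and S(32): 55
merge Y(42) and T(48): 90
merge X(54) and 55: 109
merge 90 and 109: 199
Huffman total = 55 + 90 + 109 + 199 = 453 bits.
Saving = 597 − 453 = 144 bits.

144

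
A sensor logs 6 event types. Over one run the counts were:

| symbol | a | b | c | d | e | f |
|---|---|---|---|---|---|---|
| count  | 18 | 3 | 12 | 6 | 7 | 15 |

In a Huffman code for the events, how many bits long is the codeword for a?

Huffman merges, smallest pair first:
merge b(3) and d(6): 9
merge e(7) and 9: 16
merge c(12) and f(15): 27
merge 16 and a(18): 34
merge 27 and 34: 61
The subtree containing a is merged 2 times, so code length = 2.

2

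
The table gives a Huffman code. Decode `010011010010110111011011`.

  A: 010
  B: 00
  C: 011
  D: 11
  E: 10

Read left to right; each codeword is recognised as soon as it completes (prefix code):
  010→A | 011→C | 010→A | 010→A | 11→D | 011→C | 10→E | 11→D | 011→C
Decoded message: ACAADCEDC

ACAADCEDC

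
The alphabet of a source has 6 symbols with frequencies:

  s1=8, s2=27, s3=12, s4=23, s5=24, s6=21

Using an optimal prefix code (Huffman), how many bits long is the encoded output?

291

Greedily combine the two least-frequent nodes:
combine s1(8), s3(12) → 20
combine 20, s6(21) → 41
combine s4(23), s5(24) → 47
combine s2(27), 41 → 68
combine 47, 68 → 115
Each symbol's bit-cost is frequency × depth; summing gives 291 bits (equivalently 20 + 41 + 47 + 68 + 115).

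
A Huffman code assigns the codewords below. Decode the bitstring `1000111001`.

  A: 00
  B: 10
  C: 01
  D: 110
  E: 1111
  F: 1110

Read left to right; each codeword is recognised as soon as it completes (prefix code):
  10→B | 00→A | 1110→F | 01→C
Decoded message: BAFC

BAFC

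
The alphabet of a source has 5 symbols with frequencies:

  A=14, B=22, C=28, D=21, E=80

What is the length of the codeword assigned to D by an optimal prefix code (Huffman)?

Repeatedly merge the two smallest:
A(14) + D(21) → 35
B(22) + C(28) → 50
35 + 50 → 85
E(80) + 85 → 165
D's leaf is at depth 3, giving a 3-bit codeword.

3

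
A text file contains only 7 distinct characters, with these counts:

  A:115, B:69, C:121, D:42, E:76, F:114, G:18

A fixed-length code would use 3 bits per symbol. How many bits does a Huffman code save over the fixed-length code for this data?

176

Fixed-length: 3 bits × 555 symbols = 1665 bits.
Huffman merges:
merge G(18) and D(42): 60
merge 60 and B(69): 129
merge E(76) and F(114): 190
merge A(115) and C(121): 236
merge 129 and 190: 319
merge 236 and 319: 555
Huffman total = 60 + 129 + 190 + 236 + 319 + 555 = 1489 bits.
Saving = 1665 − 1489 = 176 bits.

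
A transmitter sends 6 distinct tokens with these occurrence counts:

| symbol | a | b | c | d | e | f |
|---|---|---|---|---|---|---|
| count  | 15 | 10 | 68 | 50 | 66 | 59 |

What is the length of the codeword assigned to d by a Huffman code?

3

Huffman merges, smallest pair first:
b(10) + a(15) → 25
25 + d(50) → 75
f(59) + e(66) → 125
c(68) + 75 → 143
125 + 143 → 268
d sits 3 levels below the root, so its codeword is 3 bits.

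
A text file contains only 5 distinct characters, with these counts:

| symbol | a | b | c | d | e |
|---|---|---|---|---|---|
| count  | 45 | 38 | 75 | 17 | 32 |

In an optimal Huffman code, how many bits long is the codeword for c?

Repeatedly merge the two smallest:
merge d(17) and e(32): 49
merge b(38) and a(45): 83
merge 49 and c(75): 124
merge 83 and 124: 207
The subtree containing c is merged 2 times, so code length = 2.

2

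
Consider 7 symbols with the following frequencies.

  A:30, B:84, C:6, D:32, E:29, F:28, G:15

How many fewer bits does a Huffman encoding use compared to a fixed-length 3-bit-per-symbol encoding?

98

Fixed-length: 3 bits × 224 symbols = 672 bits.
Huffman merges:
C(6) + G(15) → 21
21 + F(28) → 49
E(29) + A(30) → 59
D(32) + 49 → 81
59 + 81 → 140
B(84) + 140 → 224
Huffman total = 21 + 49 + 59 + 81 + 140 + 224 = 574 bits.
Saving = 672 − 574 = 98 bits.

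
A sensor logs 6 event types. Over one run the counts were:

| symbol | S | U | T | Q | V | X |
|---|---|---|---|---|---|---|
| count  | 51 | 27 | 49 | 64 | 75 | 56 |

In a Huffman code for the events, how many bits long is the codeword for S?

Huffman merges, smallest pair first:
merge U(27) and T(49): 76
merge S(51) and X(56): 107
merge Q(64) and V(75): 139
merge 76 and 107: 183
merge 139 and 183: 322
The subtree containing S is merged 3 times, so code length = 3.

3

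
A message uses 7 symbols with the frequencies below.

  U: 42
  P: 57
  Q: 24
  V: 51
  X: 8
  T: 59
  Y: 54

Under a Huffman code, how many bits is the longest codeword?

4

Merge the two lowest-weight nodes at each step:
X(8) + Q(24) → 32
32 + U(42) → 74
V(51) + Y(54) → 105
P(57) + T(59) → 116
74 + 105 → 179
116 + 179 → 295
The rarest symbols sit at the bottom; the longest codeword is 4 bits.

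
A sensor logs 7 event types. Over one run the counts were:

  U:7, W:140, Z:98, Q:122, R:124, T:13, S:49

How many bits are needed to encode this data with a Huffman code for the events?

Greedily combine the two least-frequent nodes:
U(7) + T(13) → 20
20 + S(49) → 69
69 + Z(98) → 167
Q(122) + R(124) → 246
W(140) + 167 → 307
246 + 307 → 553
The encoded length is the sum of every internal node's weight: 20 + 69 + 167 + 246 + 307 + 553 = 1362 bits.

1362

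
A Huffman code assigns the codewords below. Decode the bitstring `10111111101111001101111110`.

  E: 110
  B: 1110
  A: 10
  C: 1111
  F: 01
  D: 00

Read left to right; each codeword is recognised as soon as it completes (prefix code):
  10→A | 1111→C | 1110→B | 1111→C | 00→D | 110→E | 1111→C | 110→E
Decoded message: ACBCDECE

ACBCDECE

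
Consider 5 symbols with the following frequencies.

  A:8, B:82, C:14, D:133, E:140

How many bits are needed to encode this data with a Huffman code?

740

Greedily combine the two least-frequent nodes:
A(8) + C(14) → 22
22 + B(82) → 104
104 + D(133) → 237
E(140) + 237 → 377
Total encoded bits = sum of merged weights = 22 + 104 + 237 + 377 = 740.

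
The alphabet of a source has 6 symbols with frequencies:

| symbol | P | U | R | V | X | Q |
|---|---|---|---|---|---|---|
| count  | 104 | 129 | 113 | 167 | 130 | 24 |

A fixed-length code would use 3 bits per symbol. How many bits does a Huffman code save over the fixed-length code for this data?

Fixed-length: 3 bits × 667 symbols = 2001 bits.
Huffman merges:
merge Q(24) and P(104): 128
merge R(113) and 128: 241
merge U(129) and X(130): 259
merge V(167) and 241: 408
merge 259 and 408: 667
Huffman total = 128 + 241 + 259 + 408 + 667 = 1703 bits.
Saving = 2001 − 1703 = 298 bits.

298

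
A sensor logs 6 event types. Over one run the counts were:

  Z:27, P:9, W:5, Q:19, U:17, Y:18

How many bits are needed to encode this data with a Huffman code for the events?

Merge the two smallest weights repeatedly:
W(5) + P(9) → 14
14 + U(17) → 31
Y(18) + Q(19) → 37
Z(27) + 31 → 58
37 + 58 → 95
The encoded length is the sum of every internal node's weight: 14 + 31 + 37 + 58 + 95 = 235 bits.

235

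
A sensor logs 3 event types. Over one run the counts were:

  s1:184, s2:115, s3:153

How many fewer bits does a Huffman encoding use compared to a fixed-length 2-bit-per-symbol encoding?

184

Fixed-length: 2 bits × 452 symbols = 904 bits.
Huffman merges:
merge s2(115) and s3(153): 268
merge s1(184) and 268: 452
Huffman total = 268 + 452 = 720 bits.
Saving = 904 − 720 = 184 bits.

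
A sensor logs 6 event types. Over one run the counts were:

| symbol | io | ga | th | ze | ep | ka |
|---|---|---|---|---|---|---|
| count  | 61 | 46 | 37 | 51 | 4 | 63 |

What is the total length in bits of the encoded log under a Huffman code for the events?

Merge the two smallest weights repeatedly:
ep(4) + th(37) → 41
41 + ga(46) → 87
ze(51) + io(61) → 112
ka(63) + 87 → 150
112 + 150 → 262
The encoded length is the sum of every internal node's weight: 41 + 87 + 112 + 150 + 262 = 652 bits.

652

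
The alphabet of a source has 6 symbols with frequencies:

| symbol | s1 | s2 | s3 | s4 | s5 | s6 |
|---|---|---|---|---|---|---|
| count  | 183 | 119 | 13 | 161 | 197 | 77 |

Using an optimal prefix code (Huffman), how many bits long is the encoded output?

Greedily combine the two least-frequent nodes:
s3(13) + s6(77) → 90
90 + s2(119) → 209
s4(161) + s1(183) → 344
s5(197) + 209 → 406
344 + 406 → 750
Each symbol's bit-cost is frequency × depth; summing gives 1799 bits (equivalently 90 + 209 + 344 + 406 + 750).

1799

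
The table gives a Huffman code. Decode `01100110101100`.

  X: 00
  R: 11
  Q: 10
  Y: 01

Read left to right; each codeword is recognised as soon as it completes (prefix code):
  01→Y | 10→Q | 01→Y | 10→Q | 10→Q | 11→R | 00→X
Decoded message: YQYQQRX

YQYQQRX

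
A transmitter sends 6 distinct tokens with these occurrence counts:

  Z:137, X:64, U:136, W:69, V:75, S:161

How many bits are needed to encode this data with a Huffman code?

Greedily combine the two least-frequent nodes:
combine X(64), W(69) → 133
combine V(75), 133 → 208
combine U(136), Z(137) → 273
combine S(161), 208 → 369
combine 273, 369 → 642
Total encoded bits = sum of merged weights = 133 + 208 + 273 + 369 + 642 = 1625.

1625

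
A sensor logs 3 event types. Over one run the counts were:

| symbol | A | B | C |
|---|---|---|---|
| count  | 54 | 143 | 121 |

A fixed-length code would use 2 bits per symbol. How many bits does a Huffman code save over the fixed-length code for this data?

Fixed-length: 2 bits × 318 symbols = 636 bits.
Huffman merges:
combine A(54), C(121) → 175
combine B(143), 175 → 318
Huffman total = 175 + 318 = 493 bits.
Saving = 636 − 493 = 143 bits.

143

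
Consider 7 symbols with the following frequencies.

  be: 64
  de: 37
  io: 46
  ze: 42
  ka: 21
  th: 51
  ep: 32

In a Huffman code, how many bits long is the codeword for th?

Repeatedly merge the two smallest:
merge ka(21) and ep(32): 53
merge de(37) and ze(42): 79
merge io(46) and th(51): 97
merge 53 and be(64): 117
merge 79 and 97: 176
merge 117 and 176: 293
The subtree containing th is merged 3 times, so code length = 3.

3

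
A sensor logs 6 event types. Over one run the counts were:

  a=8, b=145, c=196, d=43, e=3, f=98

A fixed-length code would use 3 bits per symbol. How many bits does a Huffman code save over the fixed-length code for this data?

Fixed-length: 3 bits × 493 symbols = 1479 bits.
Huffman merges:
merge e(3) and a(8): 11
merge 11 and d(43): 54
merge 54 and f(98): 152
merge b(145) and 152: 297
merge c(196) and 297: 493
Huffman total = 11 + 54 + 152 + 297 + 493 = 1007 bits.
Saving = 1479 − 1007 = 472 bits.

472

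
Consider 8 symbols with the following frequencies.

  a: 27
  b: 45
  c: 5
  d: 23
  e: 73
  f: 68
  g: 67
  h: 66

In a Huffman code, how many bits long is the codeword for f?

2

Build the tree from the bottom:
merge c(5) and d(23): 28
merge a(27) and 28: 55
merge b(45) and 55: 100
merge h(66) and g(67): 133
merge f(68) and e(73): 141
merge 100 and 133: 233
merge 141 and 233: 374
f's leaf is at depth 2, giving a 2-bit codeword.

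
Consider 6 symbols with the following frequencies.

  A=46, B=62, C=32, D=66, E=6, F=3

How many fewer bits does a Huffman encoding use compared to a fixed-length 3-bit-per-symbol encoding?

165

Fixed-length: 3 bits × 215 symbols = 645 bits.
Huffman merges:
combine F(3), E(6) → 9
combine 9, C(32) → 41
combine 41, A(46) → 87
combine B(62), D(66) → 128
combine 87, 128 → 215
Huffman total = 9 + 41 + 87 + 128 + 215 = 480 bits.
Saving = 645 − 480 = 165 bits.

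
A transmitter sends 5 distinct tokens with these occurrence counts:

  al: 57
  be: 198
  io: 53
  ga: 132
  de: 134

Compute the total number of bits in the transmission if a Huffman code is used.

Merge the two smallest weights repeatedly:
merge io(53) and al(57): 110
merge 110 and ga(132): 242
merge de(134) and be(198): 332
merge 242 and 332: 574
Each symbol's bit-cost is frequency × depth; summing gives 1258 bits (equivalently 110 + 242 + 332 + 574).

1258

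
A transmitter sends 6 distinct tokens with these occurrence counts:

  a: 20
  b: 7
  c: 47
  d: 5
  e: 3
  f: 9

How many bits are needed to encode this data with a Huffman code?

182

Merge the two smallest weights repeatedly:
combine e(3), d(5) → 8
combine b(7), 8 → 15
combine f(9), 15 → 24
combine a(20), 24 → 44
combine 44, c(47) → 91
The encoded length is the sum of every internal node's weight: 8 + 15 + 24 + 44 + 91 = 182 bits.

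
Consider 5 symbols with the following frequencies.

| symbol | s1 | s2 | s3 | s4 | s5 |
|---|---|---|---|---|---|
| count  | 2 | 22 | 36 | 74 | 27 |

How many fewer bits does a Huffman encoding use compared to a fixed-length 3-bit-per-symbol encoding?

160

Fixed-length: 3 bits × 161 symbols = 483 bits.
Huffman merges:
merge s1(2) and s2(22): 24
merge 24 and s5(27): 51
merge s3(36) and 51: 87
merge s4(74) and 87: 161
Huffman total = 24 + 51 + 87 + 161 = 323 bits.
Saving = 483 − 323 = 160 bits.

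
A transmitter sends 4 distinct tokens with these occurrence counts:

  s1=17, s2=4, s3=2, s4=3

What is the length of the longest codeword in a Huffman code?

Merge the two lowest-weight nodes at each step:
combine s3(2), s4(3) → 5
combine s2(4), 5 → 9
combine 9, s1(17) → 26
The rarest symbols sit at the bottom; the longest codeword is 3 bits.

3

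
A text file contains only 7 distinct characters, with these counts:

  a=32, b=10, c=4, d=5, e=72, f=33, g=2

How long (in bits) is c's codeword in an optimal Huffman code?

6

Build the tree from the bottom:
merge g(2) and c(4): 6
merge d(5) and 6: 11
merge b(10) and 11: 21
merge 21 and a(32): 53
merge f(33) and 53: 86
merge e(72) and 86: 158
The subtree containing c is merged 6 times, so code length = 6.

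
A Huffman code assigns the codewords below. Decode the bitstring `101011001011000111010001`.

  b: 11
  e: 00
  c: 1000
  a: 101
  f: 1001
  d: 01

adfdcbaed

Read left to right; each codeword is recognised as soon as it completes (prefix code):
  101→a | 01→d | 1001→f | 01→d | 1000→c | 11→b | 101→a | 00→e | 01→d
Decoded message: adfdcbaed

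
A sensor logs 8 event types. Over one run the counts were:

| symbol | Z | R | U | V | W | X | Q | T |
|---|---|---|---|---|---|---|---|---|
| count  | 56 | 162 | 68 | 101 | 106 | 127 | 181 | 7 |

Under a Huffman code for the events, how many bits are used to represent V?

Build the tree from the bottom:
merge T(7) and Z(56): 63
merge 63 and U(68): 131
merge V(101) and W(106): 207
merge X(127) and 131: 258
merge R(162) and Q(181): 343
merge 207 and 258: 465
merge 343 and 465: 808
The subtree containing V is merged 3 times, so code length = 3.

3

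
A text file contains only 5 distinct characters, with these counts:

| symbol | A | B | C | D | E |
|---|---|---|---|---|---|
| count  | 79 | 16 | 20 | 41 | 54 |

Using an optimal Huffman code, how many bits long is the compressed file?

454

Build the Huffman tree bottom-up:
B(16) + C(20) → 36
36 + D(41) → 77
E(54) + 77 → 131
A(79) + 131 → 210
The encoded length is the sum of every internal node's weight: 36 + 77 + 131 + 210 = 454 bits.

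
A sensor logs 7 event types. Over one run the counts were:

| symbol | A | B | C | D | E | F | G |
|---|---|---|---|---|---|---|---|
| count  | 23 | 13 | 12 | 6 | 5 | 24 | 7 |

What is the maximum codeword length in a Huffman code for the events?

4

Merge the two lowest-weight nodes at each step:
merge E(5) and D(6): 11
merge G(7) and 11: 18
merge C(12) and B(13): 25
merge 18 and A(23): 41
merge F(24) and 25: 49
merge 41 and 49: 90
The rarest symbols sit at the bottom; the longest codeword is 4 bits.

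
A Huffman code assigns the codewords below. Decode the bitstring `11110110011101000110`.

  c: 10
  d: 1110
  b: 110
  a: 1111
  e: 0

Read left to right; each codeword is recognised as soon as it completes (prefix code):
  1111→a | 0→e | 110→b | 0→e | 1110→d | 10→c | 0→e | 0→e | 110→b
Decoded message: aebedceeb

aebedceeb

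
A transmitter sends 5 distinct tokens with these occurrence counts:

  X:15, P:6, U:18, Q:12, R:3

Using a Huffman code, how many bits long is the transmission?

117

Build the Huffman tree bottom-up:
merge R(3) and P(6): 9
merge 9 and Q(12): 21
merge X(15) and U(18): 33
merge 21 and 33: 54
Each symbol's bit-cost is frequency × depth; summing gives 117 bits (equivalently 9 + 21 + 33 + 54).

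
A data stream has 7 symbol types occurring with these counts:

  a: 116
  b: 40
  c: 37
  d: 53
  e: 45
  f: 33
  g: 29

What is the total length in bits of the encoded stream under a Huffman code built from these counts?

943

Greedily combine the two least-frequent nodes:
merge g(29) and f(33): 62
merge c(37) and b(40): 77
merge e(45) and d(53): 98
merge 62 and 77: 139
merge 98 and a(116): 214
merge 139 and 214: 353
Each symbol's bit-cost is frequency × depth; summing gives 943 bits (equivalently 62 + 77 + 98 + 139 + 214 + 353).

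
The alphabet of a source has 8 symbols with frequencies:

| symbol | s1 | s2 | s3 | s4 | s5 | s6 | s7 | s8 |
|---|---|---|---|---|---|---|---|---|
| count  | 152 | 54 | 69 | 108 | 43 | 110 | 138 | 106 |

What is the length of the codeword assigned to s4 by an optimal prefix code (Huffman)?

3

Build the tree from the bottom:
s5(43) + s2(54) → 97
s3(69) + 97 → 166
s8(106) + s4(108) → 214
s6(110) + s7(138) → 248
s1(152) + 166 → 318
214 + 248 → 462
318 + 462 → 780
s4 sits 3 levels below the root, so its codeword is 3 bits.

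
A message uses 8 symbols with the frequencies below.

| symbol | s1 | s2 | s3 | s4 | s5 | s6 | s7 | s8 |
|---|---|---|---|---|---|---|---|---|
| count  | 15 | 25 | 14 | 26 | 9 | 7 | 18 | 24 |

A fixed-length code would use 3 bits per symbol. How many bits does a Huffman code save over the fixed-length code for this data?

10

Fixed-length: 3 bits × 138 symbols = 414 bits.
Huffman merges:
s6(7) + s5(9) → 16
s3(14) + s1(15) → 29
16 + s7(18) → 34
s8(24) + s2(25) → 49
s4(26) + 29 → 55
34 + 49 → 83
55 + 83 → 138
Huffman total = 16 + 29 + 34 + 49 + 55 + 83 + 138 = 404 bits.
Saving = 414 − 404 = 10 bits.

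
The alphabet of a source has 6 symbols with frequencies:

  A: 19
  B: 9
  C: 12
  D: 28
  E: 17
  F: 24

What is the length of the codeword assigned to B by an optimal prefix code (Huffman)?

3

Build the tree from the bottom:
combine B(9), C(12) → 21
combine E(17), A(19) → 36
combine 21, F(24) → 45
combine D(28), 36 → 64
combine 45, 64 → 109
B sits 3 levels below the root, so its codeword is 3 bits.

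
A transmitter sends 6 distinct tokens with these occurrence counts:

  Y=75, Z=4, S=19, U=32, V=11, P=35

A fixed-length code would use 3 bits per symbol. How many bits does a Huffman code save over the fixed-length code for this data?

136

Fixed-length: 3 bits × 176 symbols = 528 bits.
Huffman merges:
Z(4) + V(11) → 15
15 + S(19) → 34
U(32) + 34 → 66
P(35) + 66 → 101
Y(75) + 101 → 176
Huffman total = 15 + 34 + 66 + 101 + 176 = 392 bits.
Saving = 528 − 392 = 136 bits.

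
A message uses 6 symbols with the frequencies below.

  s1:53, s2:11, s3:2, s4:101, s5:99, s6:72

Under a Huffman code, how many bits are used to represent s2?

Repeatedly merge the two smallest:
merge s3(2) and s2(11): 13
merge 13 and s1(53): 66
merge 66 and s6(72): 138
merge s5(99) and s4(101): 200
merge 138 and 200: 338
s2 sits 4 levels below the root, so its codeword is 4 bits.

4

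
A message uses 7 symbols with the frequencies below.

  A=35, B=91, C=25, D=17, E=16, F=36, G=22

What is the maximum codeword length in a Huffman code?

Merge the two lowest-weight nodes at each step:
E(16) + D(17) → 33
G(22) + C(25) → 47
33 + A(35) → 68
F(36) + 47 → 83
68 + 83 → 151
B(91) + 151 → 242
The rarest symbols sit at the bottom; the longest codeword is 4 bits.

4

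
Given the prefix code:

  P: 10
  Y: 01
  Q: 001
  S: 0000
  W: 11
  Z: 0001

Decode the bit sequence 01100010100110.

YPQYQP

Read left to right; each codeword is recognised as soon as it completes (prefix code):
  01→Y | 10→P | 001→Q | 01→Y | 001→Q | 10→P
Decoded message: YPQYQP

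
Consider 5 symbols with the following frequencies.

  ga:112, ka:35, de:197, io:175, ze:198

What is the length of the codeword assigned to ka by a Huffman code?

Huffman merges, smallest pair first:
combine ka(35), ga(112) → 147
combine 147, io(175) → 322
combine de(197), ze(198) → 395
combine 322, 395 → 717
ka's leaf is at depth 3, giving a 3-bit codeword.

3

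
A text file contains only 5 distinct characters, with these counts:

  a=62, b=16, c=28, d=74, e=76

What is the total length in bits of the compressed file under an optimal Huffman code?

Build the Huffman tree bottom-up:
combine b(16), c(28) → 44
combine 44, a(62) → 106
combine d(74), e(76) → 150
combine 106, 150 → 256
The encoded length is the sum of every internal node's weight: 44 + 106 + 150 + 256 = 556 bits.

556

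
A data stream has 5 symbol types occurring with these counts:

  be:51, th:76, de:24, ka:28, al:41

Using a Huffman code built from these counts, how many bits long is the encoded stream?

492

Build the Huffman tree bottom-up:
de(24) + ka(28) → 52
al(41) + be(51) → 92
52 + th(76) → 128
92 + 128 → 220
The encoded length is the sum of every internal node's weight: 52 + 92 + 128 + 220 = 492 bits.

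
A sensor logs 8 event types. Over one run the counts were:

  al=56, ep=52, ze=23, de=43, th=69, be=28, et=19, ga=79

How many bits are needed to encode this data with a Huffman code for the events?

1070

Greedily combine the two least-frequent nodes:
merge et(19) and ze(23): 42
merge be(28) and 42: 70
merge de(43) and ep(52): 95
merge al(56) and th(69): 125
merge 70 and ga(79): 149
merge 95 and 125: 220
merge 149 and 220: 369
The encoded length is the sum of every internal node's weight: 42 + 70 + 95 + 125 + 149 + 220 + 369 = 1070 bits.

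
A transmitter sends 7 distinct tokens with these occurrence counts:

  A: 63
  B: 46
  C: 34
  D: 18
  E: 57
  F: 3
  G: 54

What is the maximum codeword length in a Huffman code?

Merge the two lowest-weight nodes at each step:
merge F(3) and D(18): 21
merge 21 and C(34): 55
merge B(46) and G(54): 100
merge 55 and E(57): 112
merge A(63) and 100: 163
merge 112 and 163: 275
The rarest symbols sit at the bottom; the longest codeword is 4 bits.

4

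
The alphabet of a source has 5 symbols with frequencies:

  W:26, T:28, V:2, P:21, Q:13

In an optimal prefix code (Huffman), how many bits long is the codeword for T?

Huffman merges, smallest pair first:
V(2) + Q(13) → 15
15 + P(21) → 36
W(26) + T(28) → 54
36 + 54 → 90
T's leaf is at depth 2, giving a 2-bit codeword.

2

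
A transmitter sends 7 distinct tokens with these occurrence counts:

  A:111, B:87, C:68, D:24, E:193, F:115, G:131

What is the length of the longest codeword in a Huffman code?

4

Merge the two lowest-weight nodes at each step:
merge D(24) and C(68): 92
merge B(87) and 92: 179
merge A(111) and F(115): 226
merge G(131) and 179: 310
merge E(193) and 226: 419
merge 310 and 419: 729
Maximum depth reached is 4.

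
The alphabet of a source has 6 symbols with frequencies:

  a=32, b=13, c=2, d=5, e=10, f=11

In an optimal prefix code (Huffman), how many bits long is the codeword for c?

4

Build the tree from the bottom:
merge c(2) and d(5): 7
merge 7 and e(10): 17
merge f(11) and b(13): 24
merge 17 and 24: 41
merge a(32) and 41: 73
c sits 4 levels below the root, so its codeword is 4 bits.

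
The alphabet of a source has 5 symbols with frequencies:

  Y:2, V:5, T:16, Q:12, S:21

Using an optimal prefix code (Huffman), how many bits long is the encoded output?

117

Build the Huffman tree bottom-up:
Y(2) + V(5) → 7
7 + Q(12) → 19
T(16) + 19 → 35
S(21) + 35 → 56
Total encoded bits = sum of merged weights = 7 + 19 + 35 + 56 = 117.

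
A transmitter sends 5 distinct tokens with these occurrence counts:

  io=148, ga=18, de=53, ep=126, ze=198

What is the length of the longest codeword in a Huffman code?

Merge the two lowest-weight nodes at each step:
ga(18) + de(53) → 71
71 + ep(126) → 197
io(148) + 197 → 345
ze(198) + 345 → 543
The rarest symbols sit at the bottom; the longest codeword is 4 bits.

4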